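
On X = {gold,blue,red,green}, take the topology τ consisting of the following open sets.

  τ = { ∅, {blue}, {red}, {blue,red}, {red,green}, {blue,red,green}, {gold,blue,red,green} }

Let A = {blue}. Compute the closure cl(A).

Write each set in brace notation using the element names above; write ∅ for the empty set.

closure: X∖int(X∖A) = X∖{red,green} = {gold,blue}

{gold,blue}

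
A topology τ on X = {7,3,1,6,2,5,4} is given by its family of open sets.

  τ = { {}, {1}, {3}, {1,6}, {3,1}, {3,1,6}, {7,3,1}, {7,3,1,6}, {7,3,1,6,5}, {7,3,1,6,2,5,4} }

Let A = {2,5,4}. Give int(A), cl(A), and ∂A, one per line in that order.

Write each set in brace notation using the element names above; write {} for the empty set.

int(A) = {}
cl(A)  = {2,5,4}
∂A     = {2,5,4}

open subsets of A: {}; so int(A) = {}
closure: X∖int(X∖A) = X∖{7,3,1,6} = {2,5,4}
∂A = {2,5,4} minus {} = {2,5,4}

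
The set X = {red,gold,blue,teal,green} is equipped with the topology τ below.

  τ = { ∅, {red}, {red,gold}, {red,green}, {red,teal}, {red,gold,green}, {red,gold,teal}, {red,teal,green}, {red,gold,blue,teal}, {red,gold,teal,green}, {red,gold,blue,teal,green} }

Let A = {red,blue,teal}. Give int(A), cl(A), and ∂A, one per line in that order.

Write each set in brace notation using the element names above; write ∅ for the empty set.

interior: largest open inside A is {red,teal} (from ∅, {red}, {red,teal})
cl via duality: int({gold,green}) = ∅, so X∖∅ = {red,gold,blue,teal,green}
cl∖int = {gold,blue,green}

int(A) = {red,teal}
cl(A)  = {red,gold,blue,teal,green}
∂A     = {gold,blue,green}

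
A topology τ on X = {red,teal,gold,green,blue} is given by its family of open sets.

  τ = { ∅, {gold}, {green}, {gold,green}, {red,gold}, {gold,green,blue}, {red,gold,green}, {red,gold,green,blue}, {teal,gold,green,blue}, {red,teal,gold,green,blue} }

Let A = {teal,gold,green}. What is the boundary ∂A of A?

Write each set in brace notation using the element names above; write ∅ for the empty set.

{red,teal,blue}

U open, U⊆A: ∅, {gold}, {green}, {gold,green}. int(A) = ⋃ = {gold,green}
X∖A={red,blue}, int(X∖A)=∅, hence cl(A)={red,teal,gold,green,blue}
∂A: remove int from cl → {red,teal,blue}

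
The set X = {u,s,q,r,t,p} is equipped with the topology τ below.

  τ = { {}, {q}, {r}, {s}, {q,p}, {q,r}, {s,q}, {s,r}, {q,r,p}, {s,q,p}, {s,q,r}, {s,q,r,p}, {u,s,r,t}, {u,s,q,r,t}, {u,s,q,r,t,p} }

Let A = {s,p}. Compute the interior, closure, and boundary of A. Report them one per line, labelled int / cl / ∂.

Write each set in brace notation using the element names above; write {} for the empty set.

int(A) = {s}
cl(A)  = {u,s,t,p}
∂A     = {u,t,p}

U open, U⊆A: {}, {s}. int(A) = ⋃ = {s}
X∖A={u,q,r,t}, int(X∖A)={q,r}, hence cl(A)={u,s,t,p}
∂A: remove int from cl → {u,t,p}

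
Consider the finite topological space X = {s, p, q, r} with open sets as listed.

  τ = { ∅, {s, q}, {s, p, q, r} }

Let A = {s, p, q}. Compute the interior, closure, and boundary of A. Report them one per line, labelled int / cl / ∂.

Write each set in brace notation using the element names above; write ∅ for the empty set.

int(A) = {s, q}
cl(A)  = {s, p, q, r}
∂A     = {p, r}

U open, U⊆A: ∅, {s, q}. int(A) = ⋃ = {s, q}
X∖A={r}, int(X∖A)=∅, hence cl(A)={s, p, q, r}
∂A: remove int from cl → {p, r}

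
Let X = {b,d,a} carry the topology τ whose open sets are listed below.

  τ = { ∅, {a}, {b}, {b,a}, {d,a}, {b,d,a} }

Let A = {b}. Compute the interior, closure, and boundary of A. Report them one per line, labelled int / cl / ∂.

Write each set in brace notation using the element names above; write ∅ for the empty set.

open subsets of A: ∅, {b}; so int(A) = {b}
closure: X∖int(X∖A) = X∖{d,a} = {b}
∂A = {b} minus {b} = ∅

int(A) = {b}
cl(A)  = {b}
∂A     = ∅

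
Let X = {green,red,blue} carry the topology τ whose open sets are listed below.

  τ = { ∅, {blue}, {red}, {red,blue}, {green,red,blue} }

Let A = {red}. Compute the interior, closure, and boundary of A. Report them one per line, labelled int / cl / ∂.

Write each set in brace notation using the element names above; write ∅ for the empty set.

U open, U⊆A: ∅, {red}. int(A) = ⋃ = {red}
X∖A={green,blue}, int(X∖A)={blue}, hence cl(A)={green,red}
∂A: remove int from cl → {green}

int(A) = {red}
cl(A)  = {green,red}
∂A     = {green}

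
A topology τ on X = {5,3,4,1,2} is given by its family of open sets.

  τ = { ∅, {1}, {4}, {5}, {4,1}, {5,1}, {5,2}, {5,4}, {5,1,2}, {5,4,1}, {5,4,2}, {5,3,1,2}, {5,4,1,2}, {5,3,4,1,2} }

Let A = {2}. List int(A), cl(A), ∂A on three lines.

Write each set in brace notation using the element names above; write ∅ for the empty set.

U open, U⊆A: ∅. int(A) = ⋃ = ∅
X∖A={5,3,4,1}, int(X∖A)={5,4,1}, hence cl(A)={3,2}
∂A: remove int from cl → {3,2}

int(A) = ∅
cl(A)  = {3,2}
∂A     = {3,2}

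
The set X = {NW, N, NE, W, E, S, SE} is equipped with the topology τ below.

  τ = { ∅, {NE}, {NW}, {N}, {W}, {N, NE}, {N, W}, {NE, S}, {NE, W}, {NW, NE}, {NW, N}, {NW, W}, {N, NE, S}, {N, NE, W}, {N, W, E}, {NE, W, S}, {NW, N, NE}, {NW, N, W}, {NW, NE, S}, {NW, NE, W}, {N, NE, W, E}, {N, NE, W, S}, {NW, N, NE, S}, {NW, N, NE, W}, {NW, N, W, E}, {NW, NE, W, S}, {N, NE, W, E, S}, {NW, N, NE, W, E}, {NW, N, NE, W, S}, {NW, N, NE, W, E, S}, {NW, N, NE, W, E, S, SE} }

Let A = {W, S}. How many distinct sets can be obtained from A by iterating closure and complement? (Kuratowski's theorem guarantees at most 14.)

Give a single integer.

X∖A={NW, N, NE, E, SE}, int(X∖A)={NW, N, NE}, hence cl(A)={W, E, S, SE}
Orbit (k=closure, c=complement):
  1. A     = {W, S}
  2. kA    = {W, E, S, SE}
  3. cA    = {NW, N, NE, E, SE}
  4. ckA   = {NW, N, NE}
  5. kcA   = {NW, N, NE, E, S, SE}
  6. ckcA  = {W}
  7. kckcA = {W, E, SE}
  8. ckckcA = {NW, N, NE, S}
(closed under both — stop)

8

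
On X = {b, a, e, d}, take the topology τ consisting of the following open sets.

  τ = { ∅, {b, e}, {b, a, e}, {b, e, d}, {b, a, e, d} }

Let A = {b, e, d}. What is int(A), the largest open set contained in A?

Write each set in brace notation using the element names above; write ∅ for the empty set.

{b, e, d}

U open, U⊆A: ∅, {b, e}, {b, e, d}. int(A) = ⋃ = {b, e, d}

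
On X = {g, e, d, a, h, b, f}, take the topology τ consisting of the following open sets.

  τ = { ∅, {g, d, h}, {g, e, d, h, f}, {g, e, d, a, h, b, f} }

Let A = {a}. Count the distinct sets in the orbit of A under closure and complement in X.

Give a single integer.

X∖A={g, e, d, h, b, f}, int(X∖A)={g, e, d, h, f}, hence cl(A)={a, b}
Orbit (k=closure, c=complement):
  1. A     = {a}
  2. kA    = {a, b}
  3. cA    = {g, e, d, h, b, f}
  4. ckA   = {g, e, d, h, f}
  5. kcA   = {g, e, d, a, h, b, f}
  6. ckcA  = ∅
(closed under both — stop)

6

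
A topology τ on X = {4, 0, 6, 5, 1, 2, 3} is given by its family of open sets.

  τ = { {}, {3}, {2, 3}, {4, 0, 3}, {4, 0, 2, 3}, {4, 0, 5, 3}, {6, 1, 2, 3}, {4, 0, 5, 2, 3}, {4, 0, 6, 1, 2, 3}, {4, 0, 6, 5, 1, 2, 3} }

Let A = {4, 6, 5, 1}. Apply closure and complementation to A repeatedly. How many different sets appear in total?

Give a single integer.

closure: X∖int(X∖A) = X∖{2, 3} = {4, 0, 6, 5, 1}
Let k=closure and c=complement:
  1. A     = {4, 6, 5, 1}
  2. kA    = {4, 0, 6, 5, 1}
  3. cA    = {0, 2, 3}
  4. ckA   = {2, 3}
  5. kcA   = {4, 0, 6, 5, 1, 2, 3}
  6. ckcA  = {}
— saturated at 6

6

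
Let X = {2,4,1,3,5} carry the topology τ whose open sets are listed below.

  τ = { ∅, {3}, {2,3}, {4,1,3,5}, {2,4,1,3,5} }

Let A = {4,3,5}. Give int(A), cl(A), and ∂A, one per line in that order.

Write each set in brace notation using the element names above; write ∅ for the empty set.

int(A) = {3}
cl(A)  = {2,4,1,3,5}
∂A     = {2,4,1,5}

U open, U⊆A: ∅, {3}. int(A) = ⋃ = {3}
X∖A={2,1}, int(X∖A)=∅, hence cl(A)={2,4,1,3,5}
∂A: remove int from cl → {2,4,1,5}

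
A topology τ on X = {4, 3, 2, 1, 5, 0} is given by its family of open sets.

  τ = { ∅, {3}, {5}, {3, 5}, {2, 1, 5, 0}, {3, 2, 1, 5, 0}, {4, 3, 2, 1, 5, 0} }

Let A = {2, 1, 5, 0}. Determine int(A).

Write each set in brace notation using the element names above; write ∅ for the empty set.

{2, 1, 5, 0}

U open, U⊆A: ∅, {5}, {2, 1, 5, 0}. int(A) = ⋃ = {2, 1, 5, 0}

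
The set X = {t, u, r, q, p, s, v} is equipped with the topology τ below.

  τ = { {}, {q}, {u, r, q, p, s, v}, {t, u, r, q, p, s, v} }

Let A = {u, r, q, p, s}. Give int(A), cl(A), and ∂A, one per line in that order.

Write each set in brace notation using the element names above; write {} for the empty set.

open subsets of A: {}, {q}; so int(A) = {q}
closure: X∖int(X∖A) = X∖{} = {t, u, r, q, p, s, v}
∂A = {t, u, r, q, p, s, v} minus {q} = {t, u, r, p, s, v}

int(A) = {q}
cl(A)  = {t, u, r, q, p, s, v}
∂A     = {t, u, r, p, s, v}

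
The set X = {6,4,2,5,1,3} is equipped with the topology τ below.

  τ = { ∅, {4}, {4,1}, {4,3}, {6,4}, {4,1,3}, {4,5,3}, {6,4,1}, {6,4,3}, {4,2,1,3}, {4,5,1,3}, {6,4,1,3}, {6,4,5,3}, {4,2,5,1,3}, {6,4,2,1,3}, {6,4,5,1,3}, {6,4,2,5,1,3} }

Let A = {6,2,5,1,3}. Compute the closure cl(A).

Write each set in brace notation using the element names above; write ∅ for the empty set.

closure: X∖int(X∖A) = X∖{4} = {6,2,5,1,3}

{6,2,5,1,3}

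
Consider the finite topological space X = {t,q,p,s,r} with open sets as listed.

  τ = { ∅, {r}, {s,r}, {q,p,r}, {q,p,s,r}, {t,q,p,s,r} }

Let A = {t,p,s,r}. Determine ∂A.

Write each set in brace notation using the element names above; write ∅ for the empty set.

{t,q,p}

opens ⊆ A: ∅, {r}, {s,r}; union → int = {s,r}
complement {q}; its interior ∅; cl(A) = X∖∅ = {t,q,p,s,r}
boundary = {t,q,p,s,r} ∖ {s,r} = {t,q,p}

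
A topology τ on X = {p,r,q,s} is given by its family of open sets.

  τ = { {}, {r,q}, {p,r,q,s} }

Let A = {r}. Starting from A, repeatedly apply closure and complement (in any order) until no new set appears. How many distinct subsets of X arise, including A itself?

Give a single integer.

4

X∖A={p,q,s}, int(X∖A)={}, hence cl(A)={p,r,q,s}
Orbit (k=closure, c=complement):
  1. A     = {r}
  2. kA    = {p,r,q,s}
  3. cA    = {p,q,s}
  4. ckA   = {}
(closed under both — stop)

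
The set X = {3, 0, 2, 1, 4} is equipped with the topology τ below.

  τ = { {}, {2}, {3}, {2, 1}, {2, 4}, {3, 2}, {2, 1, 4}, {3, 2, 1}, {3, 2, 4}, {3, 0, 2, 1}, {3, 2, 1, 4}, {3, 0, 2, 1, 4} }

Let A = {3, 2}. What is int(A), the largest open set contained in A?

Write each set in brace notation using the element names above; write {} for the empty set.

{3, 2}

U open, U⊆A: {}, {2}, {3}, {3, 2}. int(A) = ⋃ = {3, 2}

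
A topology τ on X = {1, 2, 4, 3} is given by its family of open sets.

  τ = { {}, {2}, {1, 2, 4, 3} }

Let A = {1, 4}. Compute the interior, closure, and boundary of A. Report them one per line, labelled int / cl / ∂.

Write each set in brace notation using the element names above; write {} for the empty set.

interior: largest open inside A is {} (from {})
cl via duality: int({2, 3}) = {2}, so X∖{2} = {1, 4, 3}
cl∖int = {1, 4, 3}

int(A) = {}
cl(A)  = {1, 4, 3}
∂A     = {1, 4, 3}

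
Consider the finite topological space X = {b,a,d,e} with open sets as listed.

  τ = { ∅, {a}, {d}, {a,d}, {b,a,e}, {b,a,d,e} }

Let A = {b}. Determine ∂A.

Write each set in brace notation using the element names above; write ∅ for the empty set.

interior: largest open inside A is ∅ (from ∅)
cl via duality: int({a,d,e}) = {a,d}, so X∖{a,d} = {b,e}
cl∖int = {b,e}

{b,e}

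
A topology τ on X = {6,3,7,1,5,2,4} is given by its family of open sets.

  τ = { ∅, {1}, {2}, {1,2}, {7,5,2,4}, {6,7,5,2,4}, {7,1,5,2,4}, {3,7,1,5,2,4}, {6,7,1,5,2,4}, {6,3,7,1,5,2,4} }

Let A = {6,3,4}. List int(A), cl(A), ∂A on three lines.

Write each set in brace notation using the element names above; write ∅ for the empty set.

int(A) = ∅
cl(A)  = {6,3,7,5,4}
∂A     = {6,3,7,5,4}

interior: largest open inside A is ∅ (from ∅)
cl via duality: int({7,1,5,2}) = {1,2}, so X∖{1,2} = {6,3,7,5,4}
cl∖int = {6,3,7,5,4}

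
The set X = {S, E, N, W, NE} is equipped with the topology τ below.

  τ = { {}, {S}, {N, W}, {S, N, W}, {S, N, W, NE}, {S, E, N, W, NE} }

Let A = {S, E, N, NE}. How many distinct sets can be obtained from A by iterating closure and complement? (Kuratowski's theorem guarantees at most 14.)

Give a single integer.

X∖A={W}, int(X∖A)={}, hence cl(A)={S, E, N, W, NE}
Orbit (k=closure, c=complement):
  1. A     = {S, E, N, NE}
  2. kA    = {S, E, N, W, NE}
  3. cA    = {W}
  4. ckA   = {}
  5. kcA   = {E, N, W, NE}
  6. ckcA  = {S}
  7. kckcA = {S, E, NE}
  8. ckckcA = {N, W}
(closed under both — stop)

8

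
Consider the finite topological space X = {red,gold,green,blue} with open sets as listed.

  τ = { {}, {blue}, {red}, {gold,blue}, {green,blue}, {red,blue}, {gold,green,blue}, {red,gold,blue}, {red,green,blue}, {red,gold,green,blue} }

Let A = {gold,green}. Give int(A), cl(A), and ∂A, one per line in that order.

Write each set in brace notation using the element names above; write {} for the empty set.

U open, U⊆A: {}. int(A) = ⋃ = {}
X∖A={red,blue}, int(X∖A)={red,blue}, hence cl(A)={gold,green}
∂A: remove int from cl → {gold,green}

int(A) = {}
cl(A)  = {gold,green}
∂A     = {gold,green}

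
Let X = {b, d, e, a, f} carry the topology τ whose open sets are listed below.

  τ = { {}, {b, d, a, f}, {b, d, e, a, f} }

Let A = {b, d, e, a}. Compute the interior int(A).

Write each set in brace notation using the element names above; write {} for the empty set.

{}

U open, U⊆A: {}. int(A) = ⋃ = {}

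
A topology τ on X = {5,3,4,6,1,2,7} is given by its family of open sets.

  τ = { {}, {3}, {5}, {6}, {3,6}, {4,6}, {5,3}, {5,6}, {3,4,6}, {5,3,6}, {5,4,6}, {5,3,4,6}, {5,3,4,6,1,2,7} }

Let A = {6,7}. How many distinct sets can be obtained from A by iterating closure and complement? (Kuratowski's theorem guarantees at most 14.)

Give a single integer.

X∖A={5,3,4,1,2}, int(X∖A)={5,3}, hence cl(A)={4,6,1,2,7}
Orbit (k=closure, c=complement):
  1. A     = {6,7}
  2. kA    = {4,6,1,2,7}
  3. cA    = {5,3,4,1,2}
  4. ckA   = {5,3}
  5. kcA   = {5,3,4,1,2,7}
  6. kckA  = {5,3,1,2,7}
  7. ckcA  = {6}
  8. ckckA = {4,6}
(closed under both — stop)

8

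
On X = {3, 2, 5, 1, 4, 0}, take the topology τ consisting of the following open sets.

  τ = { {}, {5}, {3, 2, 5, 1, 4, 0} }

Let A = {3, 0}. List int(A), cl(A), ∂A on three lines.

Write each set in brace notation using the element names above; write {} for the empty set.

open subsets of A: {}; so int(A) = {}
closure: X∖int(X∖A) = X∖{5} = {3, 2, 1, 4, 0}
∂A = {3, 2, 1, 4, 0} minus {} = {3, 2, 1, 4, 0}

int(A) = {}
cl(A)  = {3, 2, 1, 4, 0}
∂A     = {3, 2, 1, 4, 0}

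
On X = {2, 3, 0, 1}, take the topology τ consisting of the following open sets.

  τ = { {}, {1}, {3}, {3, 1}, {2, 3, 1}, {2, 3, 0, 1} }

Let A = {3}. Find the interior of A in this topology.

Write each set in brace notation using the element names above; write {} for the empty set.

U open, U⊆A: {}, {3}. int(A) = ⋃ = {3}

{3}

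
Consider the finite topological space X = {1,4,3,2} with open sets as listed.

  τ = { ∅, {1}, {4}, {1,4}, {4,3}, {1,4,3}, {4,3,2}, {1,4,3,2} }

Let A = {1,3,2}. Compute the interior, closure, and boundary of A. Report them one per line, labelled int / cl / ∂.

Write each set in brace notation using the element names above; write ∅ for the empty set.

int(A) = {1}
cl(A)  = {1,3,2}
∂A     = {3,2}

open subsets of A: ∅, {1}; so int(A) = {1}
closure: X∖int(X∖A) = X∖{4} = {1,3,2}
∂A = {1,3,2} minus {1} = {3,2}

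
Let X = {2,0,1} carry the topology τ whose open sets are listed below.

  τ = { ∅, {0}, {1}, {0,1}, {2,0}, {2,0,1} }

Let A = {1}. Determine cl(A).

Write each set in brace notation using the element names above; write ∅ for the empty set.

complement {2,0}; its interior {2,0}; cl(A) = X∖{2,0} = {1}

{1}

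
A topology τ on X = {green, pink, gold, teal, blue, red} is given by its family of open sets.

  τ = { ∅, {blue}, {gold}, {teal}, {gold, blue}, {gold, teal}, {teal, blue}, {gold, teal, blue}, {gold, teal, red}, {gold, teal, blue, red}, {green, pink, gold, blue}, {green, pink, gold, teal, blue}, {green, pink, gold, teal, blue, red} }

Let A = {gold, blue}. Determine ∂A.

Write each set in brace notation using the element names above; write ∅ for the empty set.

{green, pink, red}

open subsets of A: ∅, {gold}, {blue}, {gold, blue}; so int(A) = {gold, blue}
closure: X∖int(X∖A) = X∖{teal} = {green, pink, gold, blue, red}
∂A = {green, pink, gold, blue, red} minus {gold, blue} = {green, pink, red}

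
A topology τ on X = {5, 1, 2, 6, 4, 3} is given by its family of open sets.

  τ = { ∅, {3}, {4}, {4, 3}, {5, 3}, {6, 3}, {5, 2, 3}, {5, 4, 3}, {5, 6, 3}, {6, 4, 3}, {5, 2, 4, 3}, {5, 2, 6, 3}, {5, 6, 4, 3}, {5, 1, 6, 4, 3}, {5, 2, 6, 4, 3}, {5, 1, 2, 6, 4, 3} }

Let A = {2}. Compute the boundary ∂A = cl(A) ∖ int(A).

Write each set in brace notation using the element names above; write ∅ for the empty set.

U open, U⊆A: ∅. int(A) = ⋃ = ∅
X∖A={5, 1, 6, 4, 3}, int(X∖A)={5, 1, 6, 4, 3}, hence cl(A)={2}
∂A: remove int from cl → {2}

{2}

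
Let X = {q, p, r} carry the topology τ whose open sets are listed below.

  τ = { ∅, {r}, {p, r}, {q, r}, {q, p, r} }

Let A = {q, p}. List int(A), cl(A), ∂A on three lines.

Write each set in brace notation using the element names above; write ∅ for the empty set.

int(A) = ∅
cl(A)  = {q, p}
∂A     = {q, p}

opens ⊆ A: ∅; union → int = ∅
complement {r}; its interior {r}; cl(A) = X∖{r} = {q, p}
boundary = {q, p} ∖ ∅ = {q, p}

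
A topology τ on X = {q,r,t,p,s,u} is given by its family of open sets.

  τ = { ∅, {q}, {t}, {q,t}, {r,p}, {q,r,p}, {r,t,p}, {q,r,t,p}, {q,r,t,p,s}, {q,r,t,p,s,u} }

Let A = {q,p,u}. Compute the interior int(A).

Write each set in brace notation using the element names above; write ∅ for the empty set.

U open, U⊆A: ∅, {q}. int(A) = ⋃ = {q}

{q}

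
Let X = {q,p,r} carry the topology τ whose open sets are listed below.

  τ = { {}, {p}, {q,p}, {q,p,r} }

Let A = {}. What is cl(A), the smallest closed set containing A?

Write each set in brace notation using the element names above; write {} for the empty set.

cl via duality: int({q,p,r}) = {q,p,r}, so X∖{q,p,r} = {}

{}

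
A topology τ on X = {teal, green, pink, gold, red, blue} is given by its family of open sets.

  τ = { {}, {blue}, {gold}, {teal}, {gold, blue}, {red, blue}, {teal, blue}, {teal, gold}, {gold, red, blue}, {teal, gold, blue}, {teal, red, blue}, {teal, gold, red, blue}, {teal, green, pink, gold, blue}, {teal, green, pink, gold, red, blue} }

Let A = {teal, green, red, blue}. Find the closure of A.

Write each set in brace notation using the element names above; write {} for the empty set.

{teal, green, pink, red, blue}

closure: X∖int(X∖A) = X∖{gold} = {teal, green, pink, red, blue}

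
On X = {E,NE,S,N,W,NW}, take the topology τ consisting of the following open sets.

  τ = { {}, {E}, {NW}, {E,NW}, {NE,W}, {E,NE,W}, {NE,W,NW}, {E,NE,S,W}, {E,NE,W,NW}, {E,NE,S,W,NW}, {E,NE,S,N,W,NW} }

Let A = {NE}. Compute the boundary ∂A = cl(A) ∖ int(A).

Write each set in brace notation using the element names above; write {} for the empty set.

{NE,S,N,W}

U open, U⊆A: {}. int(A) = ⋃ = {}
X∖A={E,S,N,W,NW}, int(X∖A)={E,NW}, hence cl(A)={NE,S,N,W}
∂A: remove int from cl → {NE,S,N,W}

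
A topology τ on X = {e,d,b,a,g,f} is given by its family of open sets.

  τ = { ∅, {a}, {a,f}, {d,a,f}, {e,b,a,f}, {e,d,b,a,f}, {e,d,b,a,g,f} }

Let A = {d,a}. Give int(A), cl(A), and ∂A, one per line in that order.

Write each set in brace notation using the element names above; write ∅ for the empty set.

int(A) = {a}
cl(A)  = {e,d,b,a,g,f}
∂A     = {e,d,b,g,f}

open subsets of A: ∅, {a}; so int(A) = {a}
closure: X∖int(X∖A) = X∖∅ = {e,d,b,a,g,f}
∂A = {e,d,b,a,g,f} minus {a} = {e,d,b,g,f}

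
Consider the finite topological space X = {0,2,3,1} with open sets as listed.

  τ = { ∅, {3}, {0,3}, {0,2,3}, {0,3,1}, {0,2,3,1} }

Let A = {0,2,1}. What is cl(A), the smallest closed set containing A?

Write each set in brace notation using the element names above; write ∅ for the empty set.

X∖A={3}, int(X∖A)={3}, hence cl(A)={0,2,1}

{0,2,1}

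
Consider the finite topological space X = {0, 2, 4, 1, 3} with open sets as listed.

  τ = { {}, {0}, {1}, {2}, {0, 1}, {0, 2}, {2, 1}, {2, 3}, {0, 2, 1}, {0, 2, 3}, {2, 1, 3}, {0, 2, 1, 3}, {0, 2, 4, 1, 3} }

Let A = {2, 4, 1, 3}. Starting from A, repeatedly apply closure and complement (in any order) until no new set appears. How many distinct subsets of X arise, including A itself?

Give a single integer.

X∖A={0}, int(X∖A)={0}, hence cl(A)={2, 4, 1, 3}
Orbit (k=closure, c=complement):
  1. A     = {2, 4, 1, 3}
  2. cA    = {0}
  3. kcA   = {0, 4}
  4. ckcA  = {2, 1, 3}
(closed under both — stop)

4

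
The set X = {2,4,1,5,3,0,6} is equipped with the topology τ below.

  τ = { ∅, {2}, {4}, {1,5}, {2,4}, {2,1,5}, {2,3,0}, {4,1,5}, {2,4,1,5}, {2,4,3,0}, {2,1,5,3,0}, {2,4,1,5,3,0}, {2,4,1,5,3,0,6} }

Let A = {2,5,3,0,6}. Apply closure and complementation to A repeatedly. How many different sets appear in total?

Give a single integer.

10

X∖A={4,1}, int(X∖A)={4}, hence cl(A)={2,1,5,3,0,6}
Orbit (k=closure, c=complement):
  1. A     = {2,5,3,0,6}
  2. kA    = {2,1,5,3,0,6}
  3. cA    = {4,1}
  4. ckA   = {4}
  5. kcA   = {4,1,5,6}
  6. kckA  = {4,6}
  7. ckcA  = {2,3,0}
  8. ckckA = {2,1,5,3,0}
  9. kckcA = {2,3,0,6}
  10. ckckcA = {4,1,5}
(closed under both — stop)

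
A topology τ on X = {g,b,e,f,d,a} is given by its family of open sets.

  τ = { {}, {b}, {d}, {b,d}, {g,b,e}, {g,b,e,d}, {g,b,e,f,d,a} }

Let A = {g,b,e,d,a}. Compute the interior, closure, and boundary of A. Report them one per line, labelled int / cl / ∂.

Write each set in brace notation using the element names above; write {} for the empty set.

interior: largest open inside A is {g,b,e,d} (from {}, {d}, {b}, {b,d}, {g,b,e}, {g,b,e,d})
cl via duality: int({f}) = {}, so X∖{} = {g,b,e,f,d,a}
cl∖int = {f,a}

int(A) = {g,b,e,d}
cl(A)  = {g,b,e,f,d,a}
∂A     = {f,a}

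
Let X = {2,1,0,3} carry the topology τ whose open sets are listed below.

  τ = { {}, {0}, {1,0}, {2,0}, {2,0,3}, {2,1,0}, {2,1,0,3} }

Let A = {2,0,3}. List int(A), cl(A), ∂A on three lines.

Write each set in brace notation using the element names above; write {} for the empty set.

open subsets of A: {}, {0}, {2,0}, {2,0,3}; so int(A) = {2,0,3}
closure: X∖int(X∖A) = X∖{} = {2,1,0,3}
∂A = {2,1,0,3} minus {2,0,3} = {1}

int(A) = {2,0,3}
cl(A)  = {2,1,0,3}
∂A     = {1}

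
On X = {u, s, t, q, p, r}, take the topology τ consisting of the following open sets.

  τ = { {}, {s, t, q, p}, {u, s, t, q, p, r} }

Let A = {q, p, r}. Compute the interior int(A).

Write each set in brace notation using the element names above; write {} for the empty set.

open subsets of A: {}; so int(A) = {}

{}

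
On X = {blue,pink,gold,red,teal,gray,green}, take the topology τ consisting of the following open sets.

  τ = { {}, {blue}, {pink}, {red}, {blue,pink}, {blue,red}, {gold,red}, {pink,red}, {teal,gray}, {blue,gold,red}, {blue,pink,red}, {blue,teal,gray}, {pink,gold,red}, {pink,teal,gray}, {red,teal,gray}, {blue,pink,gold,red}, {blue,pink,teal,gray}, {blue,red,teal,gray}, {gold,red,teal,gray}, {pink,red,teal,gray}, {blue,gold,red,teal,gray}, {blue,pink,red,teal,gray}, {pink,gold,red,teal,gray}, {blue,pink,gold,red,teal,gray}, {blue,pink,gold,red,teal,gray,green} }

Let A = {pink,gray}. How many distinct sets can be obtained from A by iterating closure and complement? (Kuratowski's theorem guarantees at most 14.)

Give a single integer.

complement {blue,gold,red,teal,green}; its interior {blue,gold,red}; cl(A) = X∖{blue,gold,red} = {pink,teal,gray,green}
With k = closure, c = complement:
  1. A     = {pink,gray}
  2. kA    = {pink,teal,gray,green}
  3. cA    = {blue,gold,red,teal,green}
  4. ckA   = {blue,gold,red}
  5. kcA   = {blue,gold,red,teal,gray,green}
  6. kckA  = {blue,gold,red,green}
  7. ckcA  = {pink}
  8. ckckA = {pink,teal,gray}
  9. kckcA = {pink,green}
  10. ckckcA = {blue,gold,red,teal,gray}
k, c of each give nothing new

10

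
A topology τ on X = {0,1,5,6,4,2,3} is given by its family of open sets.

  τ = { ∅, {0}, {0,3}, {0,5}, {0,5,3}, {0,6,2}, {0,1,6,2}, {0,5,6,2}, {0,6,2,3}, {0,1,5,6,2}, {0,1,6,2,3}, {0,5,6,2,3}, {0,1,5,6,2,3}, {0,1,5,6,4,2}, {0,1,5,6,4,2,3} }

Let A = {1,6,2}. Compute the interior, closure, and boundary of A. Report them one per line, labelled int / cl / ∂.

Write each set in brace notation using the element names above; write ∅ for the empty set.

opens ⊆ A: ∅; union → int = ∅
complement {0,5,4,3}; its interior {0,5,3}; cl(A) = X∖{0,5,3} = {1,6,4,2}
boundary = {1,6,4,2} ∖ ∅ = {1,6,4,2}

int(A) = ∅
cl(A)  = {1,6,4,2}
∂A     = {1,6,4,2}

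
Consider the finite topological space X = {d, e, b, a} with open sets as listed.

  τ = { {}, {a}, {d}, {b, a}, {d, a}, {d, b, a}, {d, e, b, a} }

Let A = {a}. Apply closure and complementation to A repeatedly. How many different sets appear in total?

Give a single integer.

complement {d, e, b}; its interior {d}; cl(A) = X∖{d} = {e, b, a}
With k = closure, c = complement:
  1. A     = {a}
  2. kA    = {e, b, a}
  3. cA    = {d, e, b}
  4. ckA   = {d}
  5. kckA  = {d, e}
  6. ckckA = {b, a}
k, c of each give nothing new

6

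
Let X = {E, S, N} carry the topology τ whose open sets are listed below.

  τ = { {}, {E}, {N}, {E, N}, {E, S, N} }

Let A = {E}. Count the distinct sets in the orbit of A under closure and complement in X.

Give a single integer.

cl via duality: int({S, N}) = {N}, so X∖{N} = {E, S}
Write k for closure, c for complement:
  1. A     = {E}
  2. kA    = {E, S}
  3. cA    = {S, N}
  4. ckA   = {N}
applying k or c yields no new set

4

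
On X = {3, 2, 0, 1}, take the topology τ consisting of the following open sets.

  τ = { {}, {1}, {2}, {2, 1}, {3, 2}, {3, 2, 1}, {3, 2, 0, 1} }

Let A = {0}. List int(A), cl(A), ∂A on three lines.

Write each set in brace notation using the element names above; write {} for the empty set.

U open, U⊆A: {}. int(A) = ⋃ = {}
X∖A={3, 2, 1}, int(X∖A)={3, 2, 1}, hence cl(A)={0}
∂A: remove int from cl → {0}

int(A) = {}
cl(A)  = {0}
∂A     = {0}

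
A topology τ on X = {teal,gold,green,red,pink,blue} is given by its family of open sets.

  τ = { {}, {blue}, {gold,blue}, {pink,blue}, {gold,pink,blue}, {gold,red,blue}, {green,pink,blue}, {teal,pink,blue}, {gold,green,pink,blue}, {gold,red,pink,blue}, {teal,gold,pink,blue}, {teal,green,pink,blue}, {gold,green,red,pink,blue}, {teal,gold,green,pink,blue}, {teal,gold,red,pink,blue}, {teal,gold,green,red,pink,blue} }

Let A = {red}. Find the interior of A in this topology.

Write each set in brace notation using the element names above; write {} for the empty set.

interior: largest open inside A is {} (from {})

{}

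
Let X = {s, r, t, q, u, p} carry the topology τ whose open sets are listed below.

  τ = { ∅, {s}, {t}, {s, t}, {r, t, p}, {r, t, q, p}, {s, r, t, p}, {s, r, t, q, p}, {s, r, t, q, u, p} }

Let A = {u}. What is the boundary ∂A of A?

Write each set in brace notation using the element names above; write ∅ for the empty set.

U open, U⊆A: ∅. int(A) = ⋃ = ∅
X∖A={s, r, t, q, p}, int(X∖A)={s, r, t, q, p}, hence cl(A)={u}
∂A: remove int from cl → {u}

{u}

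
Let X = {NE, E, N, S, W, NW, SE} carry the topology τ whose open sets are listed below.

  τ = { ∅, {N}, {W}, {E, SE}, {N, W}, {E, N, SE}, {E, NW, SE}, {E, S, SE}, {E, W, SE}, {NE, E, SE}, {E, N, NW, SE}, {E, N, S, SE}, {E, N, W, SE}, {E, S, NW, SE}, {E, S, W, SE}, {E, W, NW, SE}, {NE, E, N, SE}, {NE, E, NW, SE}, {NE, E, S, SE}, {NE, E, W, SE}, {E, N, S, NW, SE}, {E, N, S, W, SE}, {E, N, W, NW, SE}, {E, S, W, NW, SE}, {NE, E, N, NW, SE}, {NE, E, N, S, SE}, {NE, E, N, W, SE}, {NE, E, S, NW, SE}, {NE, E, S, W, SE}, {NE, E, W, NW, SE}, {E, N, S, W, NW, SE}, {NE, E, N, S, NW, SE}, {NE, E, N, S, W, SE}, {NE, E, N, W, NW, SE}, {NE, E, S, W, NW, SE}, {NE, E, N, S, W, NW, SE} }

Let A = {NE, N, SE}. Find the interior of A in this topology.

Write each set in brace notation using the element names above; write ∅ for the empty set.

interior: largest open inside A is {N} (from ∅, {N})

{N}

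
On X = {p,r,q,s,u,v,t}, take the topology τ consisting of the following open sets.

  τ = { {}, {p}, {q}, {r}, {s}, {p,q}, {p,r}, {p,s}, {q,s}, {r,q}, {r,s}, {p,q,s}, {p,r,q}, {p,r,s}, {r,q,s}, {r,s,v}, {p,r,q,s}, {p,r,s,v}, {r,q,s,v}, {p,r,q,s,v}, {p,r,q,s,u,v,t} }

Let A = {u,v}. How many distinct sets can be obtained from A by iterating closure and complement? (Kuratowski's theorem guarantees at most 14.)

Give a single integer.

6

cl via duality: int({p,r,q,s,t}) = {p,r,q,s}, so X∖{p,r,q,s} = {u,v,t}
Write k for closure, c for complement:
  1. A     = {u,v}
  2. kA    = {u,v,t}
  3. cA    = {p,r,q,s,t}
  4. ckA   = {p,r,q,s}
  5. kcA   = {p,r,q,s,u,v,t}
  6. ckcA  = {}
applying k or c yields no new set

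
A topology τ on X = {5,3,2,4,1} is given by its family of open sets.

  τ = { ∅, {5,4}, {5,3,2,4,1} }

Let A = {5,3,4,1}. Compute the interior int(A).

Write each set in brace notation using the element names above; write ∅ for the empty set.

{5,4}

opens ⊆ A: ∅, {5,4}; union → int = {5,4}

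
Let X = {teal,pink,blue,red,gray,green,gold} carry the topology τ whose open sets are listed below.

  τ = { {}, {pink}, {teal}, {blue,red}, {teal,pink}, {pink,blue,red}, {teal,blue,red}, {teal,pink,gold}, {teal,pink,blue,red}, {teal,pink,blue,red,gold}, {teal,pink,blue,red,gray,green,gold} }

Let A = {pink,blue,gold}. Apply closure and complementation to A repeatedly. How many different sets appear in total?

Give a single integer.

closure: X∖int(X∖A) = X∖{teal} = {pink,blue,red,gray,green,gold}
Let k=closure and c=complement:
  1. A     = {pink,blue,gold}
  2. kA    = {pink,blue,red,gray,green,gold}
  3. cA    = {teal,red,gray,green}
  4. ckA   = {teal}
  5. kcA   = {teal,blue,red,gray,green,gold}
  6. kckA  = {teal,gray,green,gold}
  7. ckcA  = {pink}
  8. ckckA = {pink,blue,red}
  9. kckcA = {pink,gray,green,gold}
  10. ckckcA = {teal,blue,red}
— saturated at 10

10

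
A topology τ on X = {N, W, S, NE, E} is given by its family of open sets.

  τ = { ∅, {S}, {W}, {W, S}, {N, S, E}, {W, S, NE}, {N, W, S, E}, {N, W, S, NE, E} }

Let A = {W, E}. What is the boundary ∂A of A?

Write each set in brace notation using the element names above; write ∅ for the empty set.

open subsets of A: ∅, {W}; so int(A) = {W}
closure: X∖int(X∖A) = X∖{S} = {N, W, NE, E}
∂A = {N, W, NE, E} minus {W} = {N, NE, E}

{N, NE, E}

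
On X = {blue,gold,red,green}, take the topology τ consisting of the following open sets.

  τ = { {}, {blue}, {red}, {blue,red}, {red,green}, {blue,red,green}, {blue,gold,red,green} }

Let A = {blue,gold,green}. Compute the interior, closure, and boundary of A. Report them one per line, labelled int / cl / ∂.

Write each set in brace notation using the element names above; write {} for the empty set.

open subsets of A: {}, {blue}; so int(A) = {blue}
closure: X∖int(X∖A) = X∖{red} = {blue,gold,green}
∂A = {blue,gold,green} minus {blue} = {gold,green}

int(A) = {blue}
cl(A)  = {blue,gold,green}
∂A     = {gold,green}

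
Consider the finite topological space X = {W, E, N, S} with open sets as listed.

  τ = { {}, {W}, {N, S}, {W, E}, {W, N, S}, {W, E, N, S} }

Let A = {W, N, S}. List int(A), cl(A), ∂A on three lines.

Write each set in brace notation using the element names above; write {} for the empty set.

int(A) = {W, N, S}
cl(A)  = {W, E, N, S}
∂A     = {E}

opens ⊆ A: {}, {W}, {N, S}, {W, N, S}; union → int = {W, N, S}
complement {E}; its interior {}; cl(A) = X∖{} = {W, E, N, S}
boundary = {W, E, N, S} ∖ {W, N, S} = {E}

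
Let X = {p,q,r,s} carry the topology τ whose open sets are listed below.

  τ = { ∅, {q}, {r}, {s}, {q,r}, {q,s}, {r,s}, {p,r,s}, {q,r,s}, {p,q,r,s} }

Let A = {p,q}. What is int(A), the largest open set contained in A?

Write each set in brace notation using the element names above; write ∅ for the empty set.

opens ⊆ A: ∅, {q}; union → int = {q}

{q}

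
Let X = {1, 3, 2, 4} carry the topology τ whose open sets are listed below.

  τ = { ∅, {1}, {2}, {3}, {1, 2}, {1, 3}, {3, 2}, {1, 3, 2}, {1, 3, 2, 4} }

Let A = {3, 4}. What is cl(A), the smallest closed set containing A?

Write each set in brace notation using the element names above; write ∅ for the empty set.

{3, 4}

X∖A={1, 2}, int(X∖A)={1, 2}, hence cl(A)={3, 4}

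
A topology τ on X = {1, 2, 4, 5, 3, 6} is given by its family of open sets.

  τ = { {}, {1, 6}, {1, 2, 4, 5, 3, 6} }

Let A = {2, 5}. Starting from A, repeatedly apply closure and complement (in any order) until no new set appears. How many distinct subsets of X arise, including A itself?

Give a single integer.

6

complement {1, 4, 3, 6}; its interior {1, 6}; cl(A) = X∖{1, 6} = {2, 4, 5, 3}
With k = closure, c = complement:
  1. A     = {2, 5}
  2. kA    = {2, 4, 5, 3}
  3. cA    = {1, 4, 3, 6}
  4. ckA   = {1, 6}
  5. kcA   = {1, 2, 4, 5, 3, 6}
  6. ckcA  = {}
k, c of each give nothing new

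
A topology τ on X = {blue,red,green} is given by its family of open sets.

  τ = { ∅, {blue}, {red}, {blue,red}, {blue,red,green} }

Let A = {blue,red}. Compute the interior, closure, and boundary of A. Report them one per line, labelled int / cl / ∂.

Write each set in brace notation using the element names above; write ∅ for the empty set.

int(A) = {blue,red}
cl(A)  = {blue,red,green}
∂A     = {green}

interior: largest open inside A is {blue,red} (from ∅, {red}, {blue}, {blue,red})
cl via duality: int({green}) = ∅, so X∖∅ = {blue,red,green}
cl∖int = {green}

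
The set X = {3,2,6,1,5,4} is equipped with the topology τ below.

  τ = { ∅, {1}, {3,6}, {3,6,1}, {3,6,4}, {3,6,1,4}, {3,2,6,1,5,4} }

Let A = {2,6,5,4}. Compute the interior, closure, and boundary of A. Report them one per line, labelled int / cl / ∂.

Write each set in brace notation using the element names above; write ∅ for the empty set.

int(A) = ∅
cl(A)  = {3,2,6,5,4}
∂A     = {3,2,6,5,4}

U open, U⊆A: ∅. int(A) = ⋃ = ∅
X∖A={3,1}, int(X∖A)={1}, hence cl(A)={3,2,6,5,4}
∂A: remove int from cl → {3,2,6,5,4}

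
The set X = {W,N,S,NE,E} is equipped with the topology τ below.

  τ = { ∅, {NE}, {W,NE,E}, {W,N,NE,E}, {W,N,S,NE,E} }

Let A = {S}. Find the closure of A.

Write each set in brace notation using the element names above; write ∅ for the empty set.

{S}

closure: X∖int(X∖A) = X∖{W,N,NE,E} = {S}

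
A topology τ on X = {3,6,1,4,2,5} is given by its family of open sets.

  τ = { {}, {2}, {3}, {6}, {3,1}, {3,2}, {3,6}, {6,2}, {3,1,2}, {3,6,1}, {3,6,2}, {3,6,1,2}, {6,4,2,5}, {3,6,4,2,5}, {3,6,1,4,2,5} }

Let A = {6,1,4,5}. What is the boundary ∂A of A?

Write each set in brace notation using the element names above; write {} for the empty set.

U open, U⊆A: {}, {6}. int(A) = ⋃ = {6}
X∖A={3,2}, int(X∖A)={3,2}, hence cl(A)={6,1,4,5}
∂A: remove int from cl → {1,4,5}

{1,4,5}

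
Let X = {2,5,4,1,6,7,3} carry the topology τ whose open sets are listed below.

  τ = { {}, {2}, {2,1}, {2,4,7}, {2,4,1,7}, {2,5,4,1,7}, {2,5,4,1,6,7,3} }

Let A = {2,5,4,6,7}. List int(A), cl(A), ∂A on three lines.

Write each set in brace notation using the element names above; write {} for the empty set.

opens ⊆ A: {}, {2}, {2,4,7}; union → int = {2,4,7}
complement {1,3}; its interior {}; cl(A) = X∖{} = {2,5,4,1,6,7,3}
boundary = {2,5,4,1,6,7,3} ∖ {2,4,7} = {5,1,6,3}

int(A) = {2,4,7}
cl(A)  = {2,5,4,1,6,7,3}
∂A     = {5,1,6,3}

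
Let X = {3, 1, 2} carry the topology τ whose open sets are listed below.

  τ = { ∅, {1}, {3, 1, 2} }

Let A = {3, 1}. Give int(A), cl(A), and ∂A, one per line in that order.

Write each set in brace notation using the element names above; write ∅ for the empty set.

U open, U⊆A: ∅, {1}. int(A) = ⋃ = {1}
X∖A={2}, int(X∖A)=∅, hence cl(A)={3, 1, 2}
∂A: remove int from cl → {3, 2}

int(A) = {1}
cl(A)  = {3, 1, 2}
∂A     = {3, 2}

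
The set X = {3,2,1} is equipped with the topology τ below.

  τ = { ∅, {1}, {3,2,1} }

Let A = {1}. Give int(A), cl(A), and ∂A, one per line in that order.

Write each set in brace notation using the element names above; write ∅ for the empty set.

int(A) = {1}
cl(A)  = {3,2,1}
∂A     = {3,2}

interior: largest open inside A is {1} (from ∅, {1})
cl via duality: int({3,2}) = ∅, so X∖∅ = {3,2,1}
cl∖int = {3,2}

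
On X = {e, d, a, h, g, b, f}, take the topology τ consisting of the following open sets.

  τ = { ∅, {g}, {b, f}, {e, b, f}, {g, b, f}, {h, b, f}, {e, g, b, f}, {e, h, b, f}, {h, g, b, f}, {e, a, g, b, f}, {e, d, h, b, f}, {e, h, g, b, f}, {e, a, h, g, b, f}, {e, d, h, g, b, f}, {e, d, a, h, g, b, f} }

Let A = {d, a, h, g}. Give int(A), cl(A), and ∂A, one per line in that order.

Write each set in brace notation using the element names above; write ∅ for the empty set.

opens ⊆ A: ∅, {g}; union → int = {g}
complement {e, b, f}; its interior {e, b, f}; cl(A) = X∖{e, b, f} = {d, a, h, g}
boundary = {d, a, h, g} ∖ {g} = {d, a, h}

int(A) = {g}
cl(A)  = {d, a, h, g}
∂A     = {d, a, h}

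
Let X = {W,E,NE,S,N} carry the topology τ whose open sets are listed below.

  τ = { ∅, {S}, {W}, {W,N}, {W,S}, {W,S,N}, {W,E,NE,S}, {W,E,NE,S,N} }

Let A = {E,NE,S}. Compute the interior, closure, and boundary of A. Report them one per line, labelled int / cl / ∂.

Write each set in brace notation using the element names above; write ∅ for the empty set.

int(A) = {S}
cl(A)  = {E,NE,S}
∂A     = {E,NE}

U open, U⊆A: ∅, {S}. int(A) = ⋃ = {S}
X∖A={W,N}, int(X∖A)={W,N}, hence cl(A)={E,NE,S}
∂A: remove int from cl → {E,NE}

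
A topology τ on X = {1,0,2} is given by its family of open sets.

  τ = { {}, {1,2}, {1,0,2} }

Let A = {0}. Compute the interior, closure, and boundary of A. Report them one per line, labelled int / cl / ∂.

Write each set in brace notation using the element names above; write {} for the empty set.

int(A) = {}
cl(A)  = {0}
∂A     = {0}

interior: largest open inside A is {} (from {})
cl via duality: int({1,2}) = {1,2}, so X∖{1,2} = {0}
cl∖int = {0}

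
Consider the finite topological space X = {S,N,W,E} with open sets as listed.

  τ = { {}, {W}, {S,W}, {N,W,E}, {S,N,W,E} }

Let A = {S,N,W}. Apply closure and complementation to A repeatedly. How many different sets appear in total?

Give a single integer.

6

cl via duality: int({E}) = {}, so X∖{} = {S,N,W,E}
Write k for closure, c for complement:
  1. A     = {S,N,W}
  2. kA    = {S,N,W,E}
  3. cA    = {E}
  4. ckA   = {}
  5. kcA   = {N,E}
  6. ckcA  = {S,W}
applying k or c yields no new set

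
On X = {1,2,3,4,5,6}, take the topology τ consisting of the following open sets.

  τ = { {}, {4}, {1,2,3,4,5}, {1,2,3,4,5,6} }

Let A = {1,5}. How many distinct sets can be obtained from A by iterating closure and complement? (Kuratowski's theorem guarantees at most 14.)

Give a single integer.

cl via duality: int({2,3,4,6}) = {4}, so X∖{4} = {1,2,3,5,6}
Write k for closure, c for complement:
  1. A     = {1,5}
  2. kA    = {1,2,3,5,6}
  3. cA    = {2,3,4,6}
  4. ckA   = {4}
  5. kcA   = {1,2,3,4,5,6}
  6. ckcA  = {}
applying k or c yields no new set

6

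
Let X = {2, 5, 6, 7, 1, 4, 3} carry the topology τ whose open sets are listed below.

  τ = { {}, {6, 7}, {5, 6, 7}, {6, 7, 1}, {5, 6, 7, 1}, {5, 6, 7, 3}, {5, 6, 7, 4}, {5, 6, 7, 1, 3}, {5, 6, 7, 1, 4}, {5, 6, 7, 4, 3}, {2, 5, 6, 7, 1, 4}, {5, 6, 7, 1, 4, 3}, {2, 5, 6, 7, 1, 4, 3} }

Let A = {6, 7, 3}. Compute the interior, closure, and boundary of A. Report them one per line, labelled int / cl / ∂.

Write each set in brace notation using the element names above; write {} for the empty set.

int(A) = {6, 7}
cl(A)  = {2, 5, 6, 7, 1, 4, 3}
∂A     = {2, 5, 1, 4, 3}

open subsets of A: {}, {6, 7}; so int(A) = {6, 7}
closure: X∖int(X∖A) = X∖{} = {2, 5, 6, 7, 1, 4, 3}
∂A = {2, 5, 6, 7, 1, 4, 3} minus {6, 7} = {2, 5, 1, 4, 3}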